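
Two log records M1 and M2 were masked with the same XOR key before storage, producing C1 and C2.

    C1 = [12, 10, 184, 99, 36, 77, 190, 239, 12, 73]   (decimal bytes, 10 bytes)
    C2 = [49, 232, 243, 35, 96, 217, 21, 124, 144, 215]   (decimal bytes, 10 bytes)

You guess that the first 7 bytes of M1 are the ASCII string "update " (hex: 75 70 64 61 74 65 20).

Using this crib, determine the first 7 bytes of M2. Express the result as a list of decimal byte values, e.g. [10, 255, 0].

[72, 146, 47, 33, 48, 241, 139]

First, C1 ⊕ C2 = (M1 ⊕ K) ⊕ (M2 ⊕ K) = M1 ⊕ M2, so the key drops out. Then M2 = (M1 ⊕ M2) ⊕ M1 over the first 7 bytes.
byte 0: (0c XOR 31) XOR 75 = 3d XOR 75 = 48
byte 1: (0a XOR e8) XOR 70 = e2 XOR 70 = 92
byte 2: (b8 XOR f3) XOR 64 = 4b XOR 64 = 2f
byte 3: (63 XOR 23) XOR 61 = 40 XOR 61 = 21
byte 4: (24 XOR 60) XOR 74 = 44 XOR 74 = 30
byte 5: (4d XOR d9) XOR 65 = 94 XOR 65 = f1
byte 6: (be XOR 15) XOR 20 = ab XOR 20 = 8b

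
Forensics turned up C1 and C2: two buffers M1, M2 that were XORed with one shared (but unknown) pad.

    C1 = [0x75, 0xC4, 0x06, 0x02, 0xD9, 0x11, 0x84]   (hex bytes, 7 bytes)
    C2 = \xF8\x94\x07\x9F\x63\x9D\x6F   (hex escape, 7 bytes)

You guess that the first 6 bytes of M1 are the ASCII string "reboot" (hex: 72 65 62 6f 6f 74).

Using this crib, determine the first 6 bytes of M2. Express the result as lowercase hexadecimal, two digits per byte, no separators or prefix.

First, C1 ⊕ C2 = (M1 ⊕ K) ⊕ (M2 ⊕ K) = M1 ⊕ M2, so the key drops out. Then M2 = (M1 ⊕ M2) ⊕ M1 over the first 6 bytes.
byte 0: (75 ^ f8) ^ 72 = 8d ^ 72 = ff
byte 1: (c4 ^ 94) ^ 65 = 50 ^ 65 = 35
byte 2: (06 ^ 07) ^ 62 = 01 ^ 62 = 63
byte 3: (02 ^ 9f) ^ 6f = 9d ^ 6f = f2
byte 4: (d9 ^ 63) ^ 6f = ba ^ 6f = d5
byte 5: (11 ^ 9d) ^ 74 = 8c ^ 74 = f8

ff3563f2d5f8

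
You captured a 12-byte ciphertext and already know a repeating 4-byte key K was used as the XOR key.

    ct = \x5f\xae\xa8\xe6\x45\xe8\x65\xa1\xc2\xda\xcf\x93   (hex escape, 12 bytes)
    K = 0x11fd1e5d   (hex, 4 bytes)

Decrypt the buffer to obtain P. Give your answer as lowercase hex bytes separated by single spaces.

4e 53 b6 bb 54 15 7b fc d3 27 d1 ce

The 4-byte key repeats, so the effective keystream is 11 fd 1e 5d 11 fd 1e 5d 11 fd 1e 5d.
byte 0: 5f ⊕ 11 = 4e
byte 1: ae ⊕ fd = 53
byte 2: a8 ⊕ 1e = b6
byte 3: e6 ⊕ 5d = bb
byte 4: 45 ⊕ 11 = 54
byte 5: e8 ⊕ fd = 15
byte 6: 65 ⊕ 1e = 7b
byte 7: a1 ⊕ 5d = fc
byte 8: c2 ⊕ 11 = d3
byte 9: da ⊕ fd = 27
byte 10: cf ⊕ 1e = d1
byte 11: 93 ⊕ 5d = ce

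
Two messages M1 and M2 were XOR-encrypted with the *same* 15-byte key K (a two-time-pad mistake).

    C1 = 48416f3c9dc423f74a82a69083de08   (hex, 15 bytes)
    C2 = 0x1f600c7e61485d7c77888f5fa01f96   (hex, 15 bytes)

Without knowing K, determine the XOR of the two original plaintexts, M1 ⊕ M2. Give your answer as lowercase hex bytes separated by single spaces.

57 21 63 42 fc 8c 7e 8b 3d 0a 29 cf 23 c1 9e

C1 ⊕ C2 = (M1 ⊕ K) ⊕ (M2 ⊕ K) = M1 ⊕ M2 — the shared key cancels under XOR.
01001000 XOR 00011111 = 01010111
01000001 XOR 01100000 = 00100001
01101111 XOR 00001100 = 01100011
00111100 XOR 01111110 = 01000010
10011101 XOR 01100001 = 11111100
11000100 XOR 01001000 = 10001100
00100011 XOR 01011101 = 01111110
11110111 XOR 01111100 = 10001011
01001010 XOR 01110111 = 00111101
10000010 XOR 10001000 = 00001010
10100110 XOR 10001111 = 00101001
10010000 XOR 01011111 = 11001111
10000011 XOR 10100000 = 00100011
11011110 XOR 00011111 = 11000001
00001000 XOR 10010110 = 10011110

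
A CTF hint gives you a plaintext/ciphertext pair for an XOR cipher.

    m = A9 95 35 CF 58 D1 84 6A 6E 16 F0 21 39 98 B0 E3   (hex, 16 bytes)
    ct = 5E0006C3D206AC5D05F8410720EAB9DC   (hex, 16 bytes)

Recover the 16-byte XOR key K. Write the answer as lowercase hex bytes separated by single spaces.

Since ct = m ⊕ K, XORing both sides with m gives K = m ⊕ ct.
a9 ⊕ 5e = f7
95 ⊕ 00 = 95
35 ⊕ 06 = 33
cf ⊕ c3 = 0c
58 ⊕ d2 = 8a
d1 ⊕ 06 = d7
84 ⊕ ac = 28
6a ⊕ 5d = 37
6e ⊕ 05 = 6b
16 ⊕ f8 = ee
f0 ⊕ 41 = b1
21 ⊕ 07 = 26
39 ⊕ 20 = 19
98 ⊕ ea = 72
b0 ⊕ b9 = 09
e3 ⊕ dc = 3f

f7 95 33 0c 8a d7 28 37 6b ee b1 26 19 72 09 3f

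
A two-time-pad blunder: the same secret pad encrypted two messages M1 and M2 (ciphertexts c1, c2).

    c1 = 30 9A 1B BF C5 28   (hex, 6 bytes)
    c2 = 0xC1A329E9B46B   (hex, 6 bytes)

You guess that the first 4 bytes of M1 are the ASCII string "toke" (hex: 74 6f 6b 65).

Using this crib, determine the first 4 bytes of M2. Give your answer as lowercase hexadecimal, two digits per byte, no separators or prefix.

85565933

First, c1 ⊕ c2 = (M1 ⊕ K) ⊕ (M2 ⊕ K) = M1 ⊕ M2, so the key drops out. Then M2 = (M1 ⊕ M2) ⊕ M1 over the first 4 bytes.
byte 0: (30 XOR c1) XOR 74 = f1 XOR 74 = 85
byte 1: (9a XOR a3) XOR 6f = 39 XOR 6f = 56
byte 2: (1b XOR 29) XOR 6b = 32 XOR 6b = 59
byte 3: (bf XOR e9) XOR 65 = 56 XOR 65 = 33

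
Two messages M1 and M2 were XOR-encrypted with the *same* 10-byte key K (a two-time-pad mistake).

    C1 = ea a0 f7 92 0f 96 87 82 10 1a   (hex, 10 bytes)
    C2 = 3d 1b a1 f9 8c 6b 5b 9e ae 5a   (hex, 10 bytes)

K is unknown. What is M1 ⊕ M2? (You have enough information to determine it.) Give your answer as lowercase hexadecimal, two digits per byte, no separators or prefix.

d7bb566b83fddc1cbe40

C1 ⊕ C2 = (M1 ⊕ K) ⊕ (M2 ⊕ K) = M1 ⊕ M2 — the shared key cancels under XOR.
ea xor 3d = d7
a0 xor 1b = bb
f7 xor a1 = 56
92 xor f9 = 6b
0f xor 8c = 83
96 xor 6b = fd
87 xor 5b = dc
82 xor 9e = 1c
10 xor ae = be
1a xor 5a = 40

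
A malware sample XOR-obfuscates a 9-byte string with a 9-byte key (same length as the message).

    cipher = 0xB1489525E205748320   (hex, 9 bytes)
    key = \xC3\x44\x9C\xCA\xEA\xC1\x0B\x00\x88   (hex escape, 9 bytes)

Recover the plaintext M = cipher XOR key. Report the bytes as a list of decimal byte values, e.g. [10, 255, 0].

[114, 12, 9, 239, 8, 196, 127, 131, 168]

10110001 ⊕ 11000011 = 01110010
01001000 ⊕ 01000100 = 00001100
10010101 ⊕ 10011100 = 00001001
00100101 ⊕ 11001010 = 11101111
11100010 ⊕ 11101010 = 00001000
00000101 ⊕ 11000001 = 11000100
01110100 ⊕ 00001011 = 01111111
10000011 ⊕ 00000000 = 10000011
00100000 ⊕ 10001000 = 10101000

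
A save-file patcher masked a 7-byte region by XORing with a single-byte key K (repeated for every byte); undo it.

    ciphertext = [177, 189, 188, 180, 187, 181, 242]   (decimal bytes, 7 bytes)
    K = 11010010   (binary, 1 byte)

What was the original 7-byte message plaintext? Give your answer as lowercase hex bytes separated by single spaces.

The 1-byte key repeats, so the effective keystream is d2 d2 d2 d2 d2 d2 d2.
byte 0: 10110001 xor 11010010 = 01100011
byte 1: 10111101 xor 11010010 = 01101111
byte 2: 10111100 xor 11010010 = 01101110
byte 3: 10110100 xor 11010010 = 01100110
byte 4: 10111011 xor 11010010 = 01101001
byte 5: 10110101 xor 11010010 = 01100111
byte 6: 11110010 xor 11010010 = 00100000

63 6f 6e 66 69 67 20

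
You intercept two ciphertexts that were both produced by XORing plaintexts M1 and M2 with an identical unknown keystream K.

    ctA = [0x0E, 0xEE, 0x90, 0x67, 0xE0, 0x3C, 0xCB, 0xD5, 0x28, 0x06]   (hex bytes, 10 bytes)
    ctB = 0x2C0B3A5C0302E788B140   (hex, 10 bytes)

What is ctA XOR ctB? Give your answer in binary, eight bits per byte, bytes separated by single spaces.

00100010 11100101 10101010 00111011 11100011 00111110 00101100 01011101 10011001 01000110

ctA ⊕ ctB = (M1 ⊕ K) ⊕ (M2 ⊕ K) = M1 ⊕ M2 — the shared key cancels under XOR.
0e ^ 2c = 22
ee ^ 0b = e5
90 ^ 3a = aa
67 ^ 5c = 3b
e0 ^ 03 = e3
3c ^ 02 = 3e
cb ^ e7 = 2c
d5 ^ 88 = 5d
28 ^ b1 = 99
06 ^ 40 = 46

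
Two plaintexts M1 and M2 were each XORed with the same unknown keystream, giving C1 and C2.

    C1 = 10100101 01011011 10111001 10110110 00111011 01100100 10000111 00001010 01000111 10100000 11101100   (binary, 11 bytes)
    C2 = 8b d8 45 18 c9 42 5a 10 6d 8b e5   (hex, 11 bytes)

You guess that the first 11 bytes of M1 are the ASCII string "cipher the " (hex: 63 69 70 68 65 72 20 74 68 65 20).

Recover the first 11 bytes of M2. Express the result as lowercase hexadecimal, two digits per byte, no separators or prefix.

4dea8cc69754fd6e424e29

First, C1 ⊕ C2 = (M1 ⊕ K) ⊕ (M2 ⊕ K) = M1 ⊕ M2, so the key drops out. Then M2 = (M1 ⊕ M2) ⊕ M1 over the first 11 bytes.
byte 0: (a5 ^ 8b) ^ 63 = 2e ^ 63 = 4d
byte 1: (5b ^ d8) ^ 69 = 83 ^ 69 = ea
byte 2: (b9 ^ 45) ^ 70 = fc ^ 70 = 8c
byte 3: (b6 ^ 18) ^ 68 = ae ^ 68 = c6
byte 4: (3b ^ c9) ^ 65 = f2 ^ 65 = 97
byte 5: (64 ^ 42) ^ 72 = 26 ^ 72 = 54
byte 6: (87 ^ 5a) ^ 20 = dd ^ 20 = fd
byte 7: (0a ^ 10) ^ 74 = 1a ^ 74 = 6e
byte 8: (47 ^ 6d) ^ 68 = 2a ^ 68 = 42
byte 9: (a0 ^ 8b) ^ 65 = 2b ^ 65 = 4e
byte 10: (ec ^ e5) ^ 20 = 09 ^ 20 = 29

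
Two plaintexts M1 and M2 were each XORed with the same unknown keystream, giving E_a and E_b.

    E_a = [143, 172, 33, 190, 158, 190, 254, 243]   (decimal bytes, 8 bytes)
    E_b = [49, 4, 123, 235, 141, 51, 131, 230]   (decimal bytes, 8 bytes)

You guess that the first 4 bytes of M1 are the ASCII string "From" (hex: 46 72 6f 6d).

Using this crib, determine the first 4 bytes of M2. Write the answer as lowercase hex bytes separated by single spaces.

f8 da 35 38

First, E_a ⊕ E_b = (M1 ⊕ K) ⊕ (M2 ⊕ K) = M1 ⊕ M2, so the key drops out. Then M2 = (M1 ⊕ M2) ⊕ M1 over the first 4 bytes.
byte 0: (8f ⊕ 31) ⊕ 46 = be ⊕ 46 = f8
byte 1: (ac ⊕ 04) ⊕ 72 = a8 ⊕ 72 = da
byte 2: (21 ⊕ 7b) ⊕ 6f = 5a ⊕ 6f = 35
byte 3: (be ⊕ eb) ⊕ 6d = 55 ⊕ 6d = 38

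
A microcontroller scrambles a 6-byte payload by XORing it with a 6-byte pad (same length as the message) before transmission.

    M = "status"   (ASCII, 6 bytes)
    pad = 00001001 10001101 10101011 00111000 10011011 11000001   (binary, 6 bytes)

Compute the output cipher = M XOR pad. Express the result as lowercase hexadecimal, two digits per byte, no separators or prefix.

73 ⊕ 09 = 7a
74 ⊕ 8d = f9
61 ⊕ ab = ca
74 ⊕ 38 = 4c
75 ⊕ 9b = ee
73 ⊕ c1 = b2

7af9ca4ceeb2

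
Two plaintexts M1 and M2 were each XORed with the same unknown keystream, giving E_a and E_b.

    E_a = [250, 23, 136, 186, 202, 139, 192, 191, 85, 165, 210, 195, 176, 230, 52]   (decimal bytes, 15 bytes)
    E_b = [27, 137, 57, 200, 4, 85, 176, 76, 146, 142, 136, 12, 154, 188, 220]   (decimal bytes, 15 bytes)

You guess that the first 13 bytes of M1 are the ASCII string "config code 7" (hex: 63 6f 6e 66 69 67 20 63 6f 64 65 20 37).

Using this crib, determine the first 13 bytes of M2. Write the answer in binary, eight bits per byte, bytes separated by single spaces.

First, E_a ⊕ E_b = (M1 ⊕ K) ⊕ (M2 ⊕ K) = M1 ⊕ M2, so the key drops out. Then M2 = (M1 ⊕ M2) ⊕ M1 over the first 13 bytes.
byte 0: (fa ⊕ 1b) ⊕ 63 = e1 ⊕ 63 = 82
byte 1: (17 ⊕ 89) ⊕ 6f = 9e ⊕ 6f = f1
byte 2: (88 ⊕ 39) ⊕ 6e = b1 ⊕ 6e = df
byte 3: (ba ⊕ c8) ⊕ 66 = 72 ⊕ 66 = 14
byte 4: (ca ⊕ 04) ⊕ 69 = ce ⊕ 69 = a7
byte 5: (8b ⊕ 55) ⊕ 67 = de ⊕ 67 = b9
byte 6: (c0 ⊕ b0) ⊕ 20 = 70 ⊕ 20 = 50
byte 7: (bf ⊕ 4c) ⊕ 63 = f3 ⊕ 63 = 90
byte 8: (55 ⊕ 92) ⊕ 6f = c7 ⊕ 6f = a8
byte 9: (a5 ⊕ 8e) ⊕ 64 = 2b ⊕ 64 = 4f
byte 10: (d2 ⊕ 88) ⊕ 65 = 5a ⊕ 65 = 3f
byte 11: (c3 ⊕ 0c) ⊕ 20 = cf ⊕ 20 = ef
byte 12: (b0 ⊕ 9a) ⊕ 37 = 2a ⊕ 37 = 1d

10000010 11110001 11011111 00010100 10100111 10111001 01010000 10010000 10101000 01001111 00111111 11101111 00011101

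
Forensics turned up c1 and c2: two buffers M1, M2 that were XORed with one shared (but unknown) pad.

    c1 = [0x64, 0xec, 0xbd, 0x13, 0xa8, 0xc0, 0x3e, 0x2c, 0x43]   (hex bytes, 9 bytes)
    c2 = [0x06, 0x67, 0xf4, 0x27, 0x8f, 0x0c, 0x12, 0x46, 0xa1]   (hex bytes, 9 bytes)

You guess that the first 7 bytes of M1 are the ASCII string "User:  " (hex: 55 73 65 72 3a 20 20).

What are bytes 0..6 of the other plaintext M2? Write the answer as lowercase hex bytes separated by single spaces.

First, c1 ⊕ c2 = (M1 ⊕ K) ⊕ (M2 ⊕ K) = M1 ⊕ M2, so the key drops out. Then M2 = (M1 ⊕ M2) ⊕ M1 over the first 7 bytes.
byte 0: (64 XOR 06) XOR 55 = 62 XOR 55 = 37
byte 1: (ec XOR 67) XOR 73 = 8b XOR 73 = f8
byte 2: (bd XOR f4) XOR 65 = 49 XOR 65 = 2c
byte 3: (13 XOR 27) XOR 72 = 34 XOR 72 = 46
byte 4: (a8 XOR 8f) XOR 3a = 27 XOR 3a = 1d
byte 5: (c0 XOR 0c) XOR 20 = cc XOR 20 = ec
byte 6: (3e XOR 12) XOR 20 = 2c XOR 20 = 0c

37 f8 2c 46 1d ec 0c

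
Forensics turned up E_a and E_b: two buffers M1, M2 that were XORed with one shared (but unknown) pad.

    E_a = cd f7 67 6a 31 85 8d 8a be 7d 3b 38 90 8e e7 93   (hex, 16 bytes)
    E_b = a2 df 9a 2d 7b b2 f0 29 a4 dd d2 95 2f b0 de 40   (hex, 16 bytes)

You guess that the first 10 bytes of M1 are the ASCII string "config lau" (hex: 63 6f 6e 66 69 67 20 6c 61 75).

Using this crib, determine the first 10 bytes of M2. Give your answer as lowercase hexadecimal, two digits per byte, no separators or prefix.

First, E_a ⊕ E_b = (M1 ⊕ K) ⊕ (M2 ⊕ K) = M1 ⊕ M2, so the key drops out. Then M2 = (M1 ⊕ M2) ⊕ M1 over the first 10 bytes.
byte 0: (cd ⊕ a2) ⊕ 63 = 6f ⊕ 63 = 0c
byte 1: (f7 ⊕ df) ⊕ 6f = 28 ⊕ 6f = 47
byte 2: (67 ⊕ 9a) ⊕ 6e = fd ⊕ 6e = 93
byte 3: (6a ⊕ 2d) ⊕ 66 = 47 ⊕ 66 = 21
byte 4: (31 ⊕ 7b) ⊕ 69 = 4a ⊕ 69 = 23
byte 5: (85 ⊕ b2) ⊕ 67 = 37 ⊕ 67 = 50
byte 6: (8d ⊕ f0) ⊕ 20 = 7d ⊕ 20 = 5d
byte 7: (8a ⊕ 29) ⊕ 6c = a3 ⊕ 6c = cf
byte 8: (be ⊕ a4) ⊕ 61 = 1a ⊕ 61 = 7b
byte 9: (7d ⊕ dd) ⊕ 75 = a0 ⊕ 75 = d5

0c47932123505dcf7bd5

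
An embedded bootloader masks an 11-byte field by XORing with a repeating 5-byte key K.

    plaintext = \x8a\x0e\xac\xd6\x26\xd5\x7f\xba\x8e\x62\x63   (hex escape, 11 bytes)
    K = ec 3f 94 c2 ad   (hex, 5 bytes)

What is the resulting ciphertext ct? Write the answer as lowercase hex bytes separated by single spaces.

The 5-byte key repeats, so the effective keystream is ec 3f 94 c2 ad ec 3f 94 c2 ad ec.
byte 0: 10001010 ⊕ 11101100 = 01100110
byte 1: 00001110 ⊕ 00111111 = 00110001
byte 2: 10101100 ⊕ 10010100 = 00111000
byte 3: 11010110 ⊕ 11000010 = 00010100
byte 4: 00100110 ⊕ 10101101 = 10001011
byte 5: 11010101 ⊕ 11101100 = 00111001
byte 6: 01111111 ⊕ 00111111 = 01000000
byte 7: 10111010 ⊕ 10010100 = 00101110
byte 8: 10001110 ⊕ 11000010 = 01001100
byte 9: 01100010 ⊕ 10101101 = 11001111
byte 10: 01100011 ⊕ 11101100 = 10001111

66 31 38 14 8b 39 40 2e 4c cf 8f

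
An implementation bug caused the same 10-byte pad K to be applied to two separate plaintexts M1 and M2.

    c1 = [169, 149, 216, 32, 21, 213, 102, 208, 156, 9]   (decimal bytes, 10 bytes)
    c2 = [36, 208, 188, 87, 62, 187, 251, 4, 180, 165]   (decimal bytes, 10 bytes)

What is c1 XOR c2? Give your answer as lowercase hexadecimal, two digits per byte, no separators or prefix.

8d4564772b6e9dd428ac

c1 ⊕ c2 = (M1 ⊕ K) ⊕ (M2 ⊕ K) = M1 ⊕ M2 — the shared key cancels under XOR.
10101001 ⊕ 00100100 = 10001101
10010101 ⊕ 11010000 = 01000101
11011000 ⊕ 10111100 = 01100100
00100000 ⊕ 01010111 = 01110111
00010101 ⊕ 00111110 = 00101011
11010101 ⊕ 10111011 = 01101110
01100110 ⊕ 11111011 = 10011101
11010000 ⊕ 00000100 = 11010100
10011100 ⊕ 10110100 = 00101000
00001001 ⊕ 10100101 = 10101100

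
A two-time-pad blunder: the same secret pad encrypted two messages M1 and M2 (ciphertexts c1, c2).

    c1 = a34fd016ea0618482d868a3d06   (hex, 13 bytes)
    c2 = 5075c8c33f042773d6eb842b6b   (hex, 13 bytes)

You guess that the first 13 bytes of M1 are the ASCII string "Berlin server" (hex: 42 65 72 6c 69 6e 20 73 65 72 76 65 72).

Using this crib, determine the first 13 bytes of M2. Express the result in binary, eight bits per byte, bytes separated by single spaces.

10110001 01011111 01101010 10111001 10111100 01101100 00011111 01001000 10011110 00011111 01111000 01110011 00011111

First, c1 ⊕ c2 = (M1 ⊕ K) ⊕ (M2 ⊕ K) = M1 ⊕ M2, so the key drops out. Then M2 = (M1 ⊕ M2) ⊕ M1 over the first 13 bytes.
byte 0: (a3 XOR 50) XOR 42 = f3 XOR 42 = b1
byte 1: (4f XOR 75) XOR 65 = 3a XOR 65 = 5f
byte 2: (d0 XOR c8) XOR 72 = 18 XOR 72 = 6a
byte 3: (16 XOR c3) XOR 6c = d5 XOR 6c = b9
byte 4: (ea XOR 3f) XOR 69 = d5 XOR 69 = bc
byte 5: (06 XOR 04) XOR 6e = 02 XOR 6e = 6c
byte 6: (18 XOR 27) XOR 20 = 3f XOR 20 = 1f
byte 7: (48 XOR 73) XOR 73 = 3b XOR 73 = 48
byte 8: (2d XOR d6) XOR 65 = fb XOR 65 = 9e
byte 9: (86 XOR eb) XOR 72 = 6d XOR 72 = 1f
byte 10: (8a XOR 84) XOR 76 = 0e XOR 76 = 78
byte 11: (3d XOR 2b) XOR 65 = 16 XOR 65 = 73
byte 12: (06 XOR 6b) XOR 72 = 6d XOR 72 = 1f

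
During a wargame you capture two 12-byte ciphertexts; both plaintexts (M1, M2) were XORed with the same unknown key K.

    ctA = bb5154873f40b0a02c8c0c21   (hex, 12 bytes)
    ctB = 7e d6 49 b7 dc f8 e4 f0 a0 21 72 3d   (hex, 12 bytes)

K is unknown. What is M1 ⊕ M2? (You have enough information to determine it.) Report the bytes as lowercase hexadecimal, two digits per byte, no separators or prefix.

c5871d30e3b854508cad7e1c

ctA ⊕ ctB = (M1 ⊕ K) ⊕ (M2 ⊕ K) = M1 ⊕ M2 — the shared key cancels under XOR.
bb ^ 7e = c5
51 ^ d6 = 87
54 ^ 49 = 1d
87 ^ b7 = 30
3f ^ dc = e3
40 ^ f8 = b8
b0 ^ e4 = 54
a0 ^ f0 = 50
2c ^ a0 = 8c
8c ^ 21 = ad
0c ^ 72 = 7e
21 ^ 3d = 1c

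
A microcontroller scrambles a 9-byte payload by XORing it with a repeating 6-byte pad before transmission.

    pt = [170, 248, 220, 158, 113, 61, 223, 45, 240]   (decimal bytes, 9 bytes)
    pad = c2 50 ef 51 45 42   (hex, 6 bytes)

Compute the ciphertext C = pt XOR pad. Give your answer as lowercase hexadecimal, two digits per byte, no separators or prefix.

The 6-byte key repeats, so the effective keystream is c2 50 ef 51 45 42 c2 50 ef.
byte 0: 10101010 xor 11000010 = 01101000
byte 1: 11111000 xor 01010000 = 10101000
byte 2: 11011100 xor 11101111 = 00110011
byte 3: 10011110 xor 01010001 = 11001111
byte 4: 01110001 xor 01000101 = 00110100
byte 5: 00111101 xor 01000010 = 01111111
byte 6: 11011111 xor 11000010 = 00011101
byte 7: 00101101 xor 01010000 = 01111101
byte 8: 11110000 xor 11101111 = 00011111

68a833cf347f1d7d1f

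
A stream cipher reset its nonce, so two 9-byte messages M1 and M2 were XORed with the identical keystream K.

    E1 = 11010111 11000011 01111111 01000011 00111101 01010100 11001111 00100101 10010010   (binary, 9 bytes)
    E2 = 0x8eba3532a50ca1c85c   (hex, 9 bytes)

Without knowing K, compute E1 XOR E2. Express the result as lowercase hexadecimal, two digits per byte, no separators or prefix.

E1 ⊕ E2 = (M1 ⊕ K) ⊕ (M2 ⊕ K) = M1 ⊕ M2 — the shared key cancels under XOR.
byte 0: d7 ^ 8e = 59
byte 1: c3 ^ ba = 79
byte 2: 7f ^ 35 = 4a
byte 3: 43 ^ 32 = 71
byte 4: 3d ^ a5 = 98
byte 5: 54 ^ 0c = 58
byte 6: cf ^ a1 = 6e
byte 7: 25 ^ c8 = ed
byte 8: 92 ^ 5c = ce

59794a7198586eedce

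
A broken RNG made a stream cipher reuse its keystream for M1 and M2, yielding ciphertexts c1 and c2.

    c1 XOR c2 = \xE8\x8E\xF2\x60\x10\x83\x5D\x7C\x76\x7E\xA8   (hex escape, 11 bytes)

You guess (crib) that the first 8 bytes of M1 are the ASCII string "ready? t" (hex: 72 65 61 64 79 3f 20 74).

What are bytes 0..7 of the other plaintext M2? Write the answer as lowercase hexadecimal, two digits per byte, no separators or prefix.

Since c1 ⊕ c2 = M1 ⊕ M2, XORing with the guessed M1 bytes yields the corresponding M2 bytes: M2 = (c1 ⊕ c2) ⊕ M1.
232 xor 114 = 154
142 xor 101 = 235
242 xor  97 = 147
 96 xor 100 =   4
 16 xor 121 = 105
131 xor  63 = 188
 93 xor  32 = 125
124 xor 116 =   8

9aeb930469bc7d08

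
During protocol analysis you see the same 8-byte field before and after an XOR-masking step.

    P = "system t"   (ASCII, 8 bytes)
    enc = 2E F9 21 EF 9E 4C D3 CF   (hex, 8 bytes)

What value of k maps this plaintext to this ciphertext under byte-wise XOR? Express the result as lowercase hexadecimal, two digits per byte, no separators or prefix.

Since enc = P ⊕ k, XORing both sides with P gives k = P ⊕ enc.
byte 0: 73 XOR 2e = 5d
byte 1: 79 XOR f9 = 80
byte 2: 73 XOR 21 = 52
byte 3: 74 XOR ef = 9b
byte 4: 65 XOR 9e = fb
byte 5: 6d XOR 4c = 21
byte 6: 20 XOR d3 = f3
byte 7: 74 XOR cf = bb

5d80529bfb21f3bb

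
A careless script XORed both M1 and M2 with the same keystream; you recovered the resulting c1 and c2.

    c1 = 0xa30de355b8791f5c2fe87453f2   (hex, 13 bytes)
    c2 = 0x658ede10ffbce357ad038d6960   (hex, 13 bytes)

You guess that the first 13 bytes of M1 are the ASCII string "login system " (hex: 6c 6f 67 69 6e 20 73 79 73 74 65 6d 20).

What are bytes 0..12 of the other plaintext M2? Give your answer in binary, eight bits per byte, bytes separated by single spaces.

10101010 11101100 01011010 00101100 00101001 11100101 10001111 01110010 11110001 10011111 10011100 01010111 10110010

First, c1 ⊕ c2 = (M1 ⊕ K) ⊕ (M2 ⊕ K) = M1 ⊕ M2, so the key drops out. Then M2 = (M1 ⊕ M2) ⊕ M1 over the first 13 bytes.
byte 0: (a3 ⊕ 65) ⊕ 6c = c6 ⊕ 6c = aa
byte 1: (0d ⊕ 8e) ⊕ 6f = 83 ⊕ 6f = ec
byte 2: (e3 ⊕ de) ⊕ 67 = 3d ⊕ 67 = 5a
byte 3: (55 ⊕ 10) ⊕ 69 = 45 ⊕ 69 = 2c
byte 4: (b8 ⊕ ff) ⊕ 6e = 47 ⊕ 6e = 29
byte 5: (79 ⊕ bc) ⊕ 20 = c5 ⊕ 20 = e5
byte 6: (1f ⊕ e3) ⊕ 73 = fc ⊕ 73 = 8f
byte 7: (5c ⊕ 57) ⊕ 79 = 0b ⊕ 79 = 72
byte 8: (2f ⊕ ad) ⊕ 73 = 82 ⊕ 73 = f1
byte 9: (e8 ⊕ 03) ⊕ 74 = eb ⊕ 74 = 9f
byte 10: (74 ⊕ 8d) ⊕ 65 = f9 ⊕ 65 = 9c
byte 11: (53 ⊕ 69) ⊕ 6d = 3a ⊕ 6d = 57
byte 12: (f2 ⊕ 60) ⊕ 20 = 92 ⊕ 20 = b2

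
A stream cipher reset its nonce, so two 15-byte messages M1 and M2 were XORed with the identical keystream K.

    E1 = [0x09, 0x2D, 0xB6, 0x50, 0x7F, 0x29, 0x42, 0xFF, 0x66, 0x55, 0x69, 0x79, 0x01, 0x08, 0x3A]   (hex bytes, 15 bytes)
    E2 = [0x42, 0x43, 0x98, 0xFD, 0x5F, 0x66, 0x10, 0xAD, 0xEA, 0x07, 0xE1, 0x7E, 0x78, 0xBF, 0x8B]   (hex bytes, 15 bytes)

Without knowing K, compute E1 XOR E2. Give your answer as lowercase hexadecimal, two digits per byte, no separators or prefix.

E1 ⊕ E2 = (M1 ⊕ K) ⊕ (M2 ⊕ K) = M1 ⊕ M2 — the shared key cancels under XOR.
byte 0: 00001001 ⊕ 01000010 = 01001011
byte 1: 00101101 ⊕ 01000011 = 01101110
byte 2: 10110110 ⊕ 10011000 = 00101110
byte 3: 01010000 ⊕ 11111101 = 10101101
byte 4: 01111111 ⊕ 01011111 = 00100000
byte 5: 00101001 ⊕ 01100110 = 01001111
byte 6: 01000010 ⊕ 00010000 = 01010010
byte 7: 11111111 ⊕ 10101101 = 01010010
byte 8: 01100110 ⊕ 11101010 = 10001100
byte 9: 01010101 ⊕ 00000111 = 01010010
byte 10: 01101001 ⊕ 11100001 = 10001000
byte 11: 01111001 ⊕ 01111110 = 00000111
byte 12: 00000001 ⊕ 01111000 = 01111001
byte 13: 00001000 ⊕ 10111111 = 10110111
byte 14: 00111010 ⊕ 10001011 = 10110001

4b6e2ead204f52528c52880779b7b1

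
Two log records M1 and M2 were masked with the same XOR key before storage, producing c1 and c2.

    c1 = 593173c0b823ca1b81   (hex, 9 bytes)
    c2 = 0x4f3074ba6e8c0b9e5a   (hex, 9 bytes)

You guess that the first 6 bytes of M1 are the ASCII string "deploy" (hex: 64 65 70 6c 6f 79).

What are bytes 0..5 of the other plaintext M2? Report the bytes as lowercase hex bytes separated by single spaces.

First, c1 ⊕ c2 = (M1 ⊕ K) ⊕ (M2 ⊕ K) = M1 ⊕ M2, so the key drops out. Then M2 = (M1 ⊕ M2) ⊕ M1 over the first 6 bytes.
byte 0: (59 XOR 4f) XOR 64 = 16 XOR 64 = 72
byte 1: (31 XOR 30) XOR 65 = 01 XOR 65 = 64
byte 2: (73 XOR 74) XOR 70 = 07 XOR 70 = 77
byte 3: (c0 XOR ba) XOR 6c = 7a XOR 6c = 16
byte 4: (b8 XOR 6e) XOR 6f = d6 XOR 6f = b9
byte 5: (23 XOR 8c) XOR 79 = af XOR 79 = d6

72 64 77 16 b9 d6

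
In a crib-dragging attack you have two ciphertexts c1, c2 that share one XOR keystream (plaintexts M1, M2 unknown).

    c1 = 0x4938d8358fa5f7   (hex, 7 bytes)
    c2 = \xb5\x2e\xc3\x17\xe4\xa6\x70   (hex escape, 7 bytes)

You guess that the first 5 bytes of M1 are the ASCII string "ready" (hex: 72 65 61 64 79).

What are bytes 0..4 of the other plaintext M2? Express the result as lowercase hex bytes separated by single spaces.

First, c1 ⊕ c2 = (M1 ⊕ K) ⊕ (M2 ⊕ K) = M1 ⊕ M2, so the key drops out. Then M2 = (M1 ⊕ M2) ⊕ M1 over the first 5 bytes.
byte 0: (49 XOR b5) XOR 72 = fc XOR 72 = 8e
byte 1: (38 XOR 2e) XOR 65 = 16 XOR 65 = 73
byte 2: (d8 XOR c3) XOR 61 = 1b XOR 61 = 7a
byte 3: (35 XOR 17) XOR 64 = 22 XOR 64 = 46
byte 4: (8f XOR e4) XOR 79 = 6b XOR 79 = 12

8e 73 7a 46 12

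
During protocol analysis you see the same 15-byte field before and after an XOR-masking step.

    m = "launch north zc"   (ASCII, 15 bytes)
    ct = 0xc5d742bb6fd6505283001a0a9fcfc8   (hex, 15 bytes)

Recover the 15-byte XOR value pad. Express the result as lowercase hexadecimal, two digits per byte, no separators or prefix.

a9b637d50cbe703cec726e62bfb5ab

Since ct = m ⊕ pad, XORing both sides with m gives pad = m ⊕ ct.
108 xor 197 = 169
 97 xor 215 = 182
117 xor  66 =  55
110 xor 187 = 213
 99 xor 111 =  12
104 xor 214 = 190
 32 xor  80 = 112
110 xor  82 =  60
111 xor 131 = 236
114 xor   0 = 114
116 xor  26 = 110
104 xor  10 =  98
 32 xor 159 = 191
122 xor 207 = 181
 99 xor 200 = 171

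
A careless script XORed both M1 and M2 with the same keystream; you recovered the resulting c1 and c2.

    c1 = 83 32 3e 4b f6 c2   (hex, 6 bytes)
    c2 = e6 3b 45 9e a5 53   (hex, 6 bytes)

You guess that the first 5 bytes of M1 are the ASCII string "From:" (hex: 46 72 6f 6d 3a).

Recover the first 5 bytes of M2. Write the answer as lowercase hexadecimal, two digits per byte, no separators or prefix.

First, c1 ⊕ c2 = (M1 ⊕ K) ⊕ (M2 ⊕ K) = M1 ⊕ M2, so the key drops out. Then M2 = (M1 ⊕ M2) ⊕ M1 over the first 5 bytes.
byte 0: (83 xor e6) xor 46 = 65 xor 46 = 23
byte 1: (32 xor 3b) xor 72 = 09 xor 72 = 7b
byte 2: (3e xor 45) xor 6f = 7b xor 6f = 14
byte 3: (4b xor 9e) xor 6d = d5 xor 6d = b8
byte 4: (f6 xor a5) xor 3a = 53 xor 3a = 69

237b14b869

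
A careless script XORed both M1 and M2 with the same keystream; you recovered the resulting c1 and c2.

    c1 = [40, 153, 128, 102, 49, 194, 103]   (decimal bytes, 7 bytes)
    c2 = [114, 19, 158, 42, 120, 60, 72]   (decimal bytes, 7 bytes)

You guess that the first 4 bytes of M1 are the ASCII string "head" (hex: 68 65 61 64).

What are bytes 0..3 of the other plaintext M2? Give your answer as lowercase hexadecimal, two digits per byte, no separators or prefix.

32ef7f28

First, c1 ⊕ c2 = (M1 ⊕ K) ⊕ (M2 ⊕ K) = M1 ⊕ M2, so the key drops out. Then M2 = (M1 ⊕ M2) ⊕ M1 over the first 4 bytes.
byte 0: (28 XOR 72) XOR 68 = 5a XOR 68 = 32
byte 1: (99 XOR 13) XOR 65 = 8a XOR 65 = ef
byte 2: (80 XOR 9e) XOR 61 = 1e XOR 61 = 7f
byte 3: (66 XOR 2a) XOR 64 = 4c XOR 64 = 28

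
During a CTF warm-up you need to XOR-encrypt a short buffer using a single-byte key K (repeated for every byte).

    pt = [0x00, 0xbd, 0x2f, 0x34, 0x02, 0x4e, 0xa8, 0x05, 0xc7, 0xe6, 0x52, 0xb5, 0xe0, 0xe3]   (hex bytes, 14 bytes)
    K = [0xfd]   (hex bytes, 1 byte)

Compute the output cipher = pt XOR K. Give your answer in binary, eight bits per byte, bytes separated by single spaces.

11111101 01000000 11010010 11001001 11111111 10110011 01010101 11111000 00111010 00011011 10101111 01001000 00011101 00011110

The 1-byte key repeats, so the effective keystream is fd fd fd fd fd fd fd fd fd fd fd fd fd fd.
byte 0: 00 ⊕ fd = fd
byte 1: bd ⊕ fd = 40
byte 2: 2f ⊕ fd = d2
byte 3: 34 ⊕ fd = c9
byte 4: 02 ⊕ fd = ff
byte 5: 4e ⊕ fd = b3
byte 6: a8 ⊕ fd = 55
byte 7: 05 ⊕ fd = f8
byte 8: c7 ⊕ fd = 3a
byte 9: e6 ⊕ fd = 1b
byte 10: 52 ⊕ fd = af
byte 11: b5 ⊕ fd = 48
byte 12: e0 ⊕ fd = 1d
byte 13: e3 ⊕ fd = 1e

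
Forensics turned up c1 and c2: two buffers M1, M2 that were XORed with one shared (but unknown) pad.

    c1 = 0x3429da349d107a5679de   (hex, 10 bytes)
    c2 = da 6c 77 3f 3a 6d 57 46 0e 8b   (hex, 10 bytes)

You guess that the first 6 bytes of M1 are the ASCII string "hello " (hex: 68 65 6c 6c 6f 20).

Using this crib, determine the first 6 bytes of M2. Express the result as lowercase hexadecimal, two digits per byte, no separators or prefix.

First, c1 ⊕ c2 = (M1 ⊕ K) ⊕ (M2 ⊕ K) = M1 ⊕ M2, so the key drops out. Then M2 = (M1 ⊕ M2) ⊕ M1 over the first 6 bytes.
byte 0: (34 ^ da) ^ 68 = ee ^ 68 = 86
byte 1: (29 ^ 6c) ^ 65 = 45 ^ 65 = 20
byte 2: (da ^ 77) ^ 6c = ad ^ 6c = c1
byte 3: (34 ^ 3f) ^ 6c = 0b ^ 6c = 67
byte 4: (9d ^ 3a) ^ 6f = a7 ^ 6f = c8
byte 5: (10 ^ 6d) ^ 20 = 7d ^ 20 = 5d

8620c167c85d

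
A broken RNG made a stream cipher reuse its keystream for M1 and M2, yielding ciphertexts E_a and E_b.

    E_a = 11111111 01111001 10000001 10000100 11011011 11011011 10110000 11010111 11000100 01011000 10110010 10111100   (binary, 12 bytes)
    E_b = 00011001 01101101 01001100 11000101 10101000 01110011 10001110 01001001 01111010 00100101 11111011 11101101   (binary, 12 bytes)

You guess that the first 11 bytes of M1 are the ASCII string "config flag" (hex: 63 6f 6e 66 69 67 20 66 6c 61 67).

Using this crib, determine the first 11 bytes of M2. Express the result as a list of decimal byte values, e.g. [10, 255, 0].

First, E_a ⊕ E_b = (M1 ⊕ K) ⊕ (M2 ⊕ K) = M1 ⊕ M2, so the key drops out. Then M2 = (M1 ⊕ M2) ⊕ M1 over the first 11 bytes.
byte 0: (ff XOR 19) XOR 63 = e6 XOR 63 = 85
byte 1: (79 XOR 6d) XOR 6f = 14 XOR 6f = 7b
byte 2: (81 XOR 4c) XOR 6e = cd XOR 6e = a3
byte 3: (84 XOR c5) XOR 66 = 41 XOR 66 = 27
byte 4: (db XOR a8) XOR 69 = 73 XOR 69 = 1a
byte 5: (db XOR 73) XOR 67 = a8 XOR 67 = cf
byte 6: (b0 XOR 8e) XOR 20 = 3e XOR 20 = 1e
byte 7: (d7 XOR 49) XOR 66 = 9e XOR 66 = f8
byte 8: (c4 XOR 7a) XOR 6c = be XOR 6c = d2
byte 9: (58 XOR 25) XOR 61 = 7d XOR 61 = 1c
byte 10: (b2 XOR fb) XOR 67 = 49 XOR 67 = 2e

[133, 123, 163, 39, 26, 207, 30, 248, 210, 28, 46]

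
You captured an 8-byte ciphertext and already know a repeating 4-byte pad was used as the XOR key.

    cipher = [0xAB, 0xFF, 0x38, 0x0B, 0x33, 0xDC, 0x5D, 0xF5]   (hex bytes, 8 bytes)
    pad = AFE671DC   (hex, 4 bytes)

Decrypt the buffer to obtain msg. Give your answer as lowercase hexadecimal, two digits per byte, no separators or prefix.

The 4-byte key repeats, so the effective keystream is af e6 71 dc af e6 71 dc.
byte 0: ab ^ af = 04
byte 1: ff ^ e6 = 19
byte 2: 38 ^ 71 = 49
byte 3: 0b ^ dc = d7
byte 4: 33 ^ af = 9c
byte 5: dc ^ e6 = 3a
byte 6: 5d ^ 71 = 2c
byte 7: f5 ^ dc = 29

041949d79c3a2c29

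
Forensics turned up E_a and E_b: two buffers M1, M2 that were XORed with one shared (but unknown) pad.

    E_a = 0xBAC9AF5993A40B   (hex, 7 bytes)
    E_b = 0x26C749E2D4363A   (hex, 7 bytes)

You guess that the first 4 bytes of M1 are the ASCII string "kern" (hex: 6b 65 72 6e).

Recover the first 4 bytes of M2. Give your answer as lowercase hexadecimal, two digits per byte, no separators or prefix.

First, E_a ⊕ E_b = (M1 ⊕ K) ⊕ (M2 ⊕ K) = M1 ⊕ M2, so the key drops out. Then M2 = (M1 ⊕ M2) ⊕ M1 over the first 4 bytes.
byte 0: (ba XOR 26) XOR 6b = 9c XOR 6b = f7
byte 1: (c9 XOR c7) XOR 65 = 0e XOR 65 = 6b
byte 2: (af XOR 49) XOR 72 = e6 XOR 72 = 94
byte 3: (59 XOR e2) XOR 6e = bb XOR 6e = d5

f76b94d5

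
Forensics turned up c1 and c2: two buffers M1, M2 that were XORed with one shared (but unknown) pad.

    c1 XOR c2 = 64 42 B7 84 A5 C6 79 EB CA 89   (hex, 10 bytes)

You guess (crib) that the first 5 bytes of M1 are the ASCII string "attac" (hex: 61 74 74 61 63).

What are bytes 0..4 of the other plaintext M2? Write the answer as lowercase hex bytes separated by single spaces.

05 36 c3 e5 c6

Since c1 ⊕ c2 = M1 ⊕ M2, XORing with the guessed M1 bytes yields the corresponding M2 bytes: M2 = (c1 ⊕ c2) ⊕ M1.
64 ^ 61 = 05
42 ^ 74 = 36
b7 ^ 74 = c3
84 ^ 61 = e5
a5 ^ 63 = c6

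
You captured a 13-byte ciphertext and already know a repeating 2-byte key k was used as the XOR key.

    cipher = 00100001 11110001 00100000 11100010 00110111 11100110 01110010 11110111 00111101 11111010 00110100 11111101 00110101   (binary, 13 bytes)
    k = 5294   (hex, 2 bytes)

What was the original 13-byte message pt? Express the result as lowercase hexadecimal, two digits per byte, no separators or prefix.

The 2-byte key repeats, so the effective keystream is 52 94 52 94 52 94 52 94 52 94 52 94 52.
byte 0:  33 ^  82 = 115
byte 1: 241 ^ 148 = 101
byte 2:  32 ^  82 = 114
byte 3: 226 ^ 148 = 118
byte 4:  55 ^  82 = 101
byte 5: 230 ^ 148 = 114
byte 6: 114 ^  82 =  32
byte 7: 247 ^ 148 =  99
byte 8:  61 ^  82 = 111
byte 9: 250 ^ 148 = 110
byte 10:  52 ^  82 = 102
byte 11: 253 ^ 148 = 105
byte 12:  53 ^  82 = 103

73657276657220636f6e666967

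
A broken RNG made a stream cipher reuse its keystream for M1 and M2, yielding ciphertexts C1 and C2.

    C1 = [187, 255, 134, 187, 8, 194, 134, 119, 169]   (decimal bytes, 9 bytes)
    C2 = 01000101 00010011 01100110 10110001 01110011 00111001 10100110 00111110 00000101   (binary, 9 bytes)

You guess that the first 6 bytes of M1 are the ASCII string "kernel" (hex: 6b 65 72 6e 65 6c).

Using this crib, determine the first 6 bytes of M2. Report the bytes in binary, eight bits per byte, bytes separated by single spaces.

10010101 10001001 10010010 01100100 00011110 10010111

First, C1 ⊕ C2 = (M1 ⊕ K) ⊕ (M2 ⊕ K) = M1 ⊕ M2, so the key drops out. Then M2 = (M1 ⊕ M2) ⊕ M1 over the first 6 bytes.
byte 0: (bb xor 45) xor 6b = fe xor 6b = 95
byte 1: (ff xor 13) xor 65 = ec xor 65 = 89
byte 2: (86 xor 66) xor 72 = e0 xor 72 = 92
byte 3: (bb xor b1) xor 6e = 0a xor 6e = 64
byte 4: (08 xor 73) xor 65 = 7b xor 65 = 1e
byte 5: (c2 xor 39) xor 6c = fb xor 6c = 97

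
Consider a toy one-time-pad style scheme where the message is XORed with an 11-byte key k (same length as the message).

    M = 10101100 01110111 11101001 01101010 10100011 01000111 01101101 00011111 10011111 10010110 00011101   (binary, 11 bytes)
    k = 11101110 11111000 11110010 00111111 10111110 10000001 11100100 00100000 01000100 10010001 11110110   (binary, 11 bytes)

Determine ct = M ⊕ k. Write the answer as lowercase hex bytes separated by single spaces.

42 8f 1b 55 1d c6 89 3f db 07 eb

10101100 ⊕ 11101110 = 01000010
01110111 ⊕ 11111000 = 10001111
11101001 ⊕ 11110010 = 00011011
01101010 ⊕ 00111111 = 01010101
10100011 ⊕ 10111110 = 00011101
01000111 ⊕ 10000001 = 11000110
01101101 ⊕ 11100100 = 10001001
00011111 ⊕ 00100000 = 00111111
10011111 ⊕ 01000100 = 11011011
10010110 ⊕ 10010001 = 00000111
00011101 ⊕ 11110110 = 11101011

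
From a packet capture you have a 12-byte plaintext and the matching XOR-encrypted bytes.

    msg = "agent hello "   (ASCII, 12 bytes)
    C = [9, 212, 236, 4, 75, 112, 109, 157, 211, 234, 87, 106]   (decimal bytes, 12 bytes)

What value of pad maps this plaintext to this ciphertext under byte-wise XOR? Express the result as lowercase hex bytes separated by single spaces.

68 b3 89 6a 3f 50 05 f8 bf 86 38 4a

Since C = msg ⊕ pad, XORing both sides with msg gives pad = msg ⊕ C.
61 ⊕ 09 = 68
67 ⊕ d4 = b3
65 ⊕ ec = 89
6e ⊕ 04 = 6a
74 ⊕ 4b = 3f
20 ⊕ 70 = 50
68 ⊕ 6d = 05
65 ⊕ 9d = f8
6c ⊕ d3 = bf
6c ⊕ ea = 86
6f ⊕ 57 = 38
20 ⊕ 6a = 4a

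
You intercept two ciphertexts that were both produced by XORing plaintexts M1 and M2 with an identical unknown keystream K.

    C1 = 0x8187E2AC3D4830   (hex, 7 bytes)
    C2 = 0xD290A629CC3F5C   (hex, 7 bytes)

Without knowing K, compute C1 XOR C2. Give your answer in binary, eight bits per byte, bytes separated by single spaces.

C1 ⊕ C2 = (M1 ⊕ K) ⊕ (M2 ⊕ K) = M1 ⊕ M2 — the shared key cancels under XOR.
byte 0: 81 ⊕ d2 = 53
byte 1: 87 ⊕ 90 = 17
byte 2: e2 ⊕ a6 = 44
byte 3: ac ⊕ 29 = 85
byte 4: 3d ⊕ cc = f1
byte 5: 48 ⊕ 3f = 77
byte 6: 30 ⊕ 5c = 6c

01010011 00010111 01000100 10000101 11110001 01110111 01101100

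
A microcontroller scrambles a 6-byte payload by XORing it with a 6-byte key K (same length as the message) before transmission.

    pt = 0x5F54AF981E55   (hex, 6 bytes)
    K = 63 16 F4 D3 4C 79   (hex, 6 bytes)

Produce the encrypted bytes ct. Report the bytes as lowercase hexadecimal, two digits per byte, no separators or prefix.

3c425b4b522c

XOR is its own inverse, so applying the key byte-wise gives the result directly.
byte 0: 5f ⊕ 63 = 3c
byte 1: 54 ⊕ 16 = 42
byte 2: af ⊕ f4 = 5b
byte 3: 98 ⊕ d3 = 4b
byte 4: 1e ⊕ 4c = 52
byte 5: 55 ⊕ 79 = 2c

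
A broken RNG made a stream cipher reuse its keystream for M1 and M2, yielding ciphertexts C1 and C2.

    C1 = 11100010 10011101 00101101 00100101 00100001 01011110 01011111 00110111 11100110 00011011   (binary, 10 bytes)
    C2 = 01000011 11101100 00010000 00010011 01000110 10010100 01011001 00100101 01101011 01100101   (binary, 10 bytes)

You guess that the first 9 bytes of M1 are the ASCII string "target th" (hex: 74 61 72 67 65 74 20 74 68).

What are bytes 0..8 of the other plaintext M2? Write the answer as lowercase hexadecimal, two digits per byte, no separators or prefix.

First, C1 ⊕ C2 = (M1 ⊕ K) ⊕ (M2 ⊕ K) = M1 ⊕ M2, so the key drops out. Then M2 = (M1 ⊕ M2) ⊕ M1 over the first 9 bytes.
byte 0: (e2 ^ 43) ^ 74 = a1 ^ 74 = d5
byte 1: (9d ^ ec) ^ 61 = 71 ^ 61 = 10
byte 2: (2d ^ 10) ^ 72 = 3d ^ 72 = 4f
byte 3: (25 ^ 13) ^ 67 = 36 ^ 67 = 51
byte 4: (21 ^ 46) ^ 65 = 67 ^ 65 = 02
byte 5: (5e ^ 94) ^ 74 = ca ^ 74 = be
byte 6: (5f ^ 59) ^ 20 = 06 ^ 20 = 26
byte 7: (37 ^ 25) ^ 74 = 12 ^ 74 = 66
byte 8: (e6 ^ 6b) ^ 68 = 8d ^ 68 = e5

d5104f5102be2666e5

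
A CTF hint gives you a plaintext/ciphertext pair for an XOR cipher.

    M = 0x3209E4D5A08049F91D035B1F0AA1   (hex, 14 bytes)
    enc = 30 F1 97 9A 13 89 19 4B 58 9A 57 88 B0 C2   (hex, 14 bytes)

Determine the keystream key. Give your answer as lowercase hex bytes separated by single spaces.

02 f8 73 4f b3 09 50 b2 45 99 0c 97 ba 63

Since enc = M ⊕ key, XORing both sides with M gives key = M ⊕ enc.
32 ⊕ 30 = 02
09 ⊕ f1 = f8
e4 ⊕ 97 = 73
d5 ⊕ 9a = 4f
a0 ⊕ 13 = b3
80 ⊕ 89 = 09
49 ⊕ 19 = 50
f9 ⊕ 4b = b2
1d ⊕ 58 = 45
03 ⊕ 9a = 99
5b ⊕ 57 = 0c
1f ⊕ 88 = 97
0a ⊕ b0 = ba
a1 ⊕ c2 = 63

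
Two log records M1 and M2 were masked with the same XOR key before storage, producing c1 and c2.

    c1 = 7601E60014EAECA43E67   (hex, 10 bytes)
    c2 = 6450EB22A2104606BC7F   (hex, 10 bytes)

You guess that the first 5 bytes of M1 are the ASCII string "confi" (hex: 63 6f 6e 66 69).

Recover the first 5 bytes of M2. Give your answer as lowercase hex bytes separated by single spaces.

71 3e 63 44 df

First, c1 ⊕ c2 = (M1 ⊕ K) ⊕ (M2 ⊕ K) = M1 ⊕ M2, so the key drops out. Then M2 = (M1 ⊕ M2) ⊕ M1 over the first 5 bytes.
byte 0: (76 ^ 64) ^ 63 = 12 ^ 63 = 71
byte 1: (01 ^ 50) ^ 6f = 51 ^ 6f = 3e
byte 2: (e6 ^ eb) ^ 6e = 0d ^ 6e = 63
byte 3: (00 ^ 22) ^ 66 = 22 ^ 66 = 44
byte 4: (14 ^ a2) ^ 69 = b6 ^ 69 = df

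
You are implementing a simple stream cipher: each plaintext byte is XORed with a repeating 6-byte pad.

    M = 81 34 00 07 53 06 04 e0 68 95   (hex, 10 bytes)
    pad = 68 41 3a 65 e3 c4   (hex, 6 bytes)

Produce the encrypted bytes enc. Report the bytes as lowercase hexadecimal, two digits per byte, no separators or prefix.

e9753a62b0c26ca152f0

The 6-byte key repeats, so the effective keystream is 68 41 3a 65 e3 c4 68 41 3a 65.
byte 0: 129 ^ 104 = 233
byte 1:  52 ^  65 = 117
byte 2:   0 ^  58 =  58
byte 3:   7 ^ 101 =  98
byte 4:  83 ^ 227 = 176
byte 5:   6 ^ 196 = 194
byte 6:   4 ^ 104 = 108
byte 7: 224 ^  65 = 161
byte 8: 104 ^  58 =  82
byte 9: 149 ^ 101 = 240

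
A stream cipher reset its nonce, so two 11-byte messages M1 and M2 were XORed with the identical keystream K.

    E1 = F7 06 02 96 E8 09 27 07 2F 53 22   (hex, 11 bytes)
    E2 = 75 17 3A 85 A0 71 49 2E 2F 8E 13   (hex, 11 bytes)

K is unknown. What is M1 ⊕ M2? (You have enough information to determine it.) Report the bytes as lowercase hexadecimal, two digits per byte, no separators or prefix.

8211381348786e2900dd31

E1 ⊕ E2 = (M1 ⊕ K) ⊕ (M2 ⊕ K) = M1 ⊕ M2 — the shared key cancels under XOR.
byte 0: 247 ^ 117 = 130
byte 1:   6 ^  23 =  17
byte 2:   2 ^  58 =  56
byte 3: 150 ^ 133 =  19
byte 4: 232 ^ 160 =  72
byte 5:   9 ^ 113 = 120
byte 6:  39 ^  73 = 110
byte 7:   7 ^  46 =  41
byte 8:  47 ^  47 =   0
byte 9:  83 ^ 142 = 221
byte 10:  34 ^  19 =  49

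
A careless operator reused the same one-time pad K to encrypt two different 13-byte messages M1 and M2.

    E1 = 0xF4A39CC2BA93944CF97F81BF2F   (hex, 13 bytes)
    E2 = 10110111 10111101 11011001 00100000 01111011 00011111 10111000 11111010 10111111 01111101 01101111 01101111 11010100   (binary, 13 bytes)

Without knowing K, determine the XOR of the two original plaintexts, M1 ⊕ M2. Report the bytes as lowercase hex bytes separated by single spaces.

E1 ⊕ E2 = (M1 ⊕ K) ⊕ (M2 ⊕ K) = M1 ⊕ M2 — the shared key cancels under XOR.
byte 0: f4 ⊕ b7 = 43
byte 1: a3 ⊕ bd = 1e
byte 2: 9c ⊕ d9 = 45
byte 3: c2 ⊕ 20 = e2
byte 4: ba ⊕ 7b = c1
byte 5: 93 ⊕ 1f = 8c
byte 6: 94 ⊕ b8 = 2c
byte 7: 4c ⊕ fa = b6
byte 8: f9 ⊕ bf = 46
byte 9: 7f ⊕ 7d = 02
byte 10: 81 ⊕ 6f = ee
byte 11: bf ⊕ 6f = d0
byte 12: 2f ⊕ d4 = fb

43 1e 45 e2 c1 8c 2c b6 46 02 ee d0 fb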